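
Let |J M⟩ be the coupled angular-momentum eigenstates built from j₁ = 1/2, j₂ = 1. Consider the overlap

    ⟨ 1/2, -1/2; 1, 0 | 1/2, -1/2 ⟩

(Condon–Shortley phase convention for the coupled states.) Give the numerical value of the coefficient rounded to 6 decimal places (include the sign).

j₁+j₂−J=1  J+j₁−j₂=0  J−j₁+j₂=1  j₁+j₂+J+1=3
(j₁±m₁, j₂±m₂, J±M) = (0,1,1,1,0,1)
P² = 1/3
sum k=1..1:
  [1] −1/1 = -1
S = -1
C² = P²·S² = 1/3 ; C = -0.577350

-0.577350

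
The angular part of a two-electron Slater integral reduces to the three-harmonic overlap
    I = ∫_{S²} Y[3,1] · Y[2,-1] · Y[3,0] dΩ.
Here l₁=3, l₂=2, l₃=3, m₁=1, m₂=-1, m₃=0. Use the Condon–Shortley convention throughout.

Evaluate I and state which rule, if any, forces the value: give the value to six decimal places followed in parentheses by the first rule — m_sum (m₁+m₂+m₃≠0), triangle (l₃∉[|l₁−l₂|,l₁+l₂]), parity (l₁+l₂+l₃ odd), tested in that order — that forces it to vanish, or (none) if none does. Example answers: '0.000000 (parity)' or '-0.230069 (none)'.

m-sum 0 ✓  L=8 even ✓  1≤3≤5 ✓
Π(2lᵢ+1) = 7×5×7 = 245
triangle coeff Δ(3,2,3) = 1/3780
Σ_t [0,2]: t=0:+1/24 t=1:−1/4 t=2:+1/24 = -1/6
(3j)²=4/105 [(3 2 3; 0 0 0)], sign=+1
Σ_t [0,1]: t=0:+1/8 t=1:−1/12 = 1/24
(3j)²=1/210 [(3 2 3; 1 -1 0)], sign=-1
⇒ 4πI² = 2/45
I = (-1)√(2/45/(4π)) = -0.05947080
No selection rule forces the value: the integral is nonzero (none).

-0.059471 (none)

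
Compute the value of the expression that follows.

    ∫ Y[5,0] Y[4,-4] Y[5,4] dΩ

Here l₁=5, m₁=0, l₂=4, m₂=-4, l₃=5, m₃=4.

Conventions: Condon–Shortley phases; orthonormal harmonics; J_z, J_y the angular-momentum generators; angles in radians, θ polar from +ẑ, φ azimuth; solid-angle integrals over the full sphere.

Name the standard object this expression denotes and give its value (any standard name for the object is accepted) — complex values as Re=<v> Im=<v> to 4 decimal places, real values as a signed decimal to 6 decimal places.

Gaunt coefficient, +0.130198

This is a Gaunt coefficient — the integral of a triple product of spherical harmonics over the sphere.
Rules hold: Σm=0, L=14 even, 1≤5≤9.
N = 11·9·11 = 1089
Δ = 4!·6!·4!/15! = 1/3153150
Racah Σ t=0..4: t=0:+1/69120 t=1:−1/1728 t=2:+1/576 t=3:−1/1728 t=4:+1/69120 = 7/11520
⇒ 3j(5 4 5; 0 0 0)² = 2/143, sgn -1
Racah Σ t=0..0: t=0:+1/69120 = 1/69120
⇒ 3j(5 4 5; 0 -4 4)² = 2/143, sgn -1
4πI² = N·(3j₀)²·(3jₘ)² = 36/169
I = +1·√(0.213018/4π) = 0.13019760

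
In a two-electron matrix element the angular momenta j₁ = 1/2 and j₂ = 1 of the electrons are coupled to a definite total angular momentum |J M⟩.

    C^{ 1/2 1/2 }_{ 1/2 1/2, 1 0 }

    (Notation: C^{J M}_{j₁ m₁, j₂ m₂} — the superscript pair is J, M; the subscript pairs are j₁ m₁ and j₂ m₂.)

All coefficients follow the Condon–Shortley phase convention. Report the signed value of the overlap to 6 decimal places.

√[2·1!0!1!/3! · 1!0!1!1!1!0!] = √(1/3)
  +(−1)^0/∏(0,1,0,1,0,0)! = 1  (running 1)
⟨..|..⟩ = √(1/3)·(1) = +0.577350

+√(1/3) ≈ +0.577350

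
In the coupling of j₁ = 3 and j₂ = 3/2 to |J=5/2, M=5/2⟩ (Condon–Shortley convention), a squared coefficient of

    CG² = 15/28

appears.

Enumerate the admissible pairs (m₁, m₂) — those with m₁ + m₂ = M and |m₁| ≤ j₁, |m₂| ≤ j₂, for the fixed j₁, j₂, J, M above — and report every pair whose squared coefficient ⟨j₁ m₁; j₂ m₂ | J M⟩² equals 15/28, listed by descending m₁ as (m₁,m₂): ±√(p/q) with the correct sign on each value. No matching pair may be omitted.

Admissible pairs with m₁+m₂ = M = 5/2: (1,3/2), (2,1/2), (3,-1/2)
  (m₁,m₂)=(3,-1/2): CG² = 15/28, CG = +√(15/28)   ← matches the target
  (m₁,m₂)=(2,1/2): CG² = 5/14, CG = −√(5/14)
  (m₁,m₂)=(1,3/2): CG² = 3/28, CG = +√(3/28)
Pairs with CG² = 15/28: (3,-1/2): +√(15/28)

(3,-1/2): +√(15/28)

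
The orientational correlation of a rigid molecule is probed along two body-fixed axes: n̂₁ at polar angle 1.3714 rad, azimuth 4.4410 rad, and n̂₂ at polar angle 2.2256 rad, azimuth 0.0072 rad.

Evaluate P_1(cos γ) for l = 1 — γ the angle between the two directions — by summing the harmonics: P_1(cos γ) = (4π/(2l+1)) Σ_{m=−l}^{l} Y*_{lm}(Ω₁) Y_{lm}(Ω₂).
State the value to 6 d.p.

-0.334429

Addition theorem: P_1(cos γ) = (4π/3) Σ_m Y*_{lm}(Ω₁) Y_{lm}(Ω₂), m = −1…1:
  [-1]  conj(Y_{1,-1})(Ω₁) = -0.09078 - 0.32625j ; Y_{1,-1}(Ω₂) = 0.27403 - 0.00197j ; Δ = -0.02552 - 0.08922j
  [+0]  conj(Y_{1,0})(Ω₁) = 0.09678 + 0.00000j ; Y_{1,0}(Ω₂) = -0.29756 + 0.00000j ; Δ = -0.02880 + 0.00000j
  [+1]  conj(Y_{1,1})(Ω₁) = 0.09078 - 0.32625j ; Y_{1,1}(Ω₂) = -0.27403 - 0.00197j ; Δ = -0.02552 + 0.08922j
Total Σ_m = -0.07984 + 0.00000j. Multiply by 4.188790: -0.33443 + 0.00000j. P_1(cos γ) = -0.334429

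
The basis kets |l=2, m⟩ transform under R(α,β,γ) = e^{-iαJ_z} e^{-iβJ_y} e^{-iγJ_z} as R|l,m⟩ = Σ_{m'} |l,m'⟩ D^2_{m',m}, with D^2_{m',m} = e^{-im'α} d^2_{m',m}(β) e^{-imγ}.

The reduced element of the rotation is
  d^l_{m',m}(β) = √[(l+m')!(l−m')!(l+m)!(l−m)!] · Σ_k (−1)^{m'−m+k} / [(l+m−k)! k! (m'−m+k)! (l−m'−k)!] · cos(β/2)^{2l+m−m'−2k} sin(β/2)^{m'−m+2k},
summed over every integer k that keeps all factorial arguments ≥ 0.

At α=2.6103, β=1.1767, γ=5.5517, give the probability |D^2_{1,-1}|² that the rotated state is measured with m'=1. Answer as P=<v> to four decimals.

First d^2_{1,-1}(β=1.1767), then the phase factors e^{-i(1)α} and e^{-i(-1)γ}:
Half-angle: c=0.831858, s=0.554989. N=√(6·1·1·6)=6.000000
k∈{0,1} keeps every argument non-negative
  k=0: (−1)^2·6.0000/(2)·0.8319^2·0.5550^2 = +0.639423
  k=1: (−1)^3·6.0000/(6)·0.8319^0·0.5550^4 = -0.094872
d^2_{1,-1}(1.1767) = +0.639423 -0.094872 = +0.544551
|D^2_{1,-1}|² = |d^2_{1,-1}(β)|² = (+0.544551)² = 0.296536 (the z-rotation phases have unit modulus)

P=0.2965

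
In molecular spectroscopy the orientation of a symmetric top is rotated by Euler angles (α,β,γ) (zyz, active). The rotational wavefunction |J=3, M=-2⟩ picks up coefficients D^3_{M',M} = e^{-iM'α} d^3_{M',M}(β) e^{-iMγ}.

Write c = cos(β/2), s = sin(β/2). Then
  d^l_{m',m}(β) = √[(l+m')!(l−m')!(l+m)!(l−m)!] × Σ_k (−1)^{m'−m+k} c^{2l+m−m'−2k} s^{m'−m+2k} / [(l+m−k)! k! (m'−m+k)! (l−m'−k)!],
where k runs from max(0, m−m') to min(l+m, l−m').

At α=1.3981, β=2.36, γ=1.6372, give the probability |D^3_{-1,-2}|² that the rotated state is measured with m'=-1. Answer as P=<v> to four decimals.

P=0.0639

Split into d^3_{-1,-2}(β=2.3600) × two z-phases.
Half-angle: c=0.380925, s=0.924606. N=√(2·24·1·120)=75.894664
k: max(0,(-2)−(-1))=0 … min(3+(-2),3−(-1))=1
  k=0: (−1)^1·75.8947/(24)·0.3809^5·0.9246^1 = -0.023451
  k=1: (−1)^2·75.8947/(12)·0.3809^3·0.9246^3 = +0.276324
d^3_{-1,-2}(2.3600) = -0.023451 +0.276324 = +0.252873
|D^3_{-1,-2}|² = |d^3_{-1,-2}(β)|² = (+0.252873)² = 0.063945 (the z-rotation phases have unit modulus)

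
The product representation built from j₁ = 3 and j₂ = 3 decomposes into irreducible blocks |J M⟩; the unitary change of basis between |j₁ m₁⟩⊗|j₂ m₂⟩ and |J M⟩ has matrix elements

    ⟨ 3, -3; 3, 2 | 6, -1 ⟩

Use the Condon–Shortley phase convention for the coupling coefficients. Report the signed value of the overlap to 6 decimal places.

+0.087039

√[13·0!6!6!/13! · 0!6!5!1!5!7!] = √(622080000/11)
  +(−1)^0/∏(0,0,6,5,0,1)! = 1/86400  (running 1/86400)
⟨..|..⟩ = √(622080000/11)·(1/86400) = +0.087039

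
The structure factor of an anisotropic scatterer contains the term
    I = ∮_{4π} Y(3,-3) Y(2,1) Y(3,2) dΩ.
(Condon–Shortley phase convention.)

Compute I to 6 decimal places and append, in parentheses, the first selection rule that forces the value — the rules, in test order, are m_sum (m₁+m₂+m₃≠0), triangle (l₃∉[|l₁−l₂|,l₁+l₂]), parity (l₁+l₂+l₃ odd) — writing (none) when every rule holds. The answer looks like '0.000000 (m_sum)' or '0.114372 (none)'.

-0.210261 (none)

Checks pass: Σm=0; 8 even; l₃=3∈[1,5].
(2·3+1)(2·2+1)(2·3+1) = 245
Δ: 2! 4! 2! / 9! → 1/3780
sum: t=0:+1/24 t=1:−1/4 t=2:+1/24 = -1/6
3j²(3 2 3; 0 0 0) = Δ·Π!·Σ² = 4/105  (sign +1)
sum: t=2:+1/48 = 1/48
3j²(3 2 3; -3 1 2) = Δ·Π!·Σ² = 5/84  (sign -1)
combine: 4πI² = 245·4/105·5/84 = 5/9
take √, sign -1: I = -0.21026104
No selection rule forces the value: the integral is nonzero (none).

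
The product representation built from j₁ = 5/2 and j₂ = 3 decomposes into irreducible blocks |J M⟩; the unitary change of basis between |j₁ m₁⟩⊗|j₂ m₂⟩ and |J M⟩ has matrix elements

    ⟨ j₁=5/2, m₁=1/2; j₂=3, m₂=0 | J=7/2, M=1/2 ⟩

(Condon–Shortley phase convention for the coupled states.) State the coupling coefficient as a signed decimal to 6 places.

−√(4/21) ≈ -0.436436

j₁+j₂−J=2  J+j₁−j₂=3  J−j₁+j₂=4  j₁+j₂+J+1=10
(j₁±m₁, j₂±m₂, J±M) = (3,2,3,3,4,3)
P² = 6912/175
sum k=0..2:
  [0] +1/24 = 1/24
  [1] −1/8 = -1/8
  [2] +1/72 = 1/72
S = -5/72
C² = P²·S² = 4/21 ; C = -0.436436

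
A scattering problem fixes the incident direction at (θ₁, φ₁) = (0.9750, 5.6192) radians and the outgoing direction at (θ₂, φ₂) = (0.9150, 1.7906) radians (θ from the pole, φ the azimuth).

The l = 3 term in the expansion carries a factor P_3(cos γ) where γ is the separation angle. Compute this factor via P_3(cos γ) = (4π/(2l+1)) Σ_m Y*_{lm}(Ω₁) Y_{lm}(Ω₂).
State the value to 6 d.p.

0.236262

Summing Y*_{l m}(θ₁,φ₁)·Y_{l m}(θ₂,φ₂) over m ∈ [−3, 3]; prefactor 4π/(2·3+1) = 1.795196:
  m=-3: Y*=-0.096721-0.215913i  Y=+0.127257+0.164169i  product +0.023138-0.043355i
  m=-2: Y*=+0.094472-0.381376i  Y=-0.354244+0.166601i  product +0.030072+0.150839i
  m=-1: Y*=+0.121037-0.094713i  Y=-0.047986-0.214787i  product -0.026151-0.021452i
  m=+0: Y*=-0.298511-0.000000i  Y=-0.259595+0.000000i  product +0.077492+0.000000i
  m=+1: Y*=-0.121037-0.094713i  Y=+0.047986-0.214787i  product -0.026151+0.021452i
  m=+2: Y*=+0.094472+0.381376i  Y=-0.354244-0.166601i  product +0.030072-0.150839i
  m=+3: Y*=+0.096721-0.215913i  Y=-0.127257+0.164169i  product +0.023138+0.043355i
Σ over m = +0.131608+0.000000i; ×(4π/7) → +0.236262+0.000000i. Real part: 0.236262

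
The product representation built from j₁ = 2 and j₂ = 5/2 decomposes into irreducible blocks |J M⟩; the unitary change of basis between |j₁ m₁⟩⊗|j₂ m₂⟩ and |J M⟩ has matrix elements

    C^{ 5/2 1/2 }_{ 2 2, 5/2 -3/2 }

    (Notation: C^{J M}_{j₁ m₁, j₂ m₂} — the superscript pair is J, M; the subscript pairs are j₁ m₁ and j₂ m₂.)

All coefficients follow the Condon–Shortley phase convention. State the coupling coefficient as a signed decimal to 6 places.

triangle: 2!·2!·3!/8! = 24/40320
(j±m)!: 4!·0!·1!·4!·3!·2! = 6912
prefactor² = (2J+1)·Δ·N² = 864/35
  k=0: +1/(0!·2!·0!·1!·2!·2!) = 1/8
Σ = 1/8  ⇒  CG² = 864/35·(1/8)² = 27/70
CG = +√(27/70) = +0.621059

+0.621059  (= +√(27/70))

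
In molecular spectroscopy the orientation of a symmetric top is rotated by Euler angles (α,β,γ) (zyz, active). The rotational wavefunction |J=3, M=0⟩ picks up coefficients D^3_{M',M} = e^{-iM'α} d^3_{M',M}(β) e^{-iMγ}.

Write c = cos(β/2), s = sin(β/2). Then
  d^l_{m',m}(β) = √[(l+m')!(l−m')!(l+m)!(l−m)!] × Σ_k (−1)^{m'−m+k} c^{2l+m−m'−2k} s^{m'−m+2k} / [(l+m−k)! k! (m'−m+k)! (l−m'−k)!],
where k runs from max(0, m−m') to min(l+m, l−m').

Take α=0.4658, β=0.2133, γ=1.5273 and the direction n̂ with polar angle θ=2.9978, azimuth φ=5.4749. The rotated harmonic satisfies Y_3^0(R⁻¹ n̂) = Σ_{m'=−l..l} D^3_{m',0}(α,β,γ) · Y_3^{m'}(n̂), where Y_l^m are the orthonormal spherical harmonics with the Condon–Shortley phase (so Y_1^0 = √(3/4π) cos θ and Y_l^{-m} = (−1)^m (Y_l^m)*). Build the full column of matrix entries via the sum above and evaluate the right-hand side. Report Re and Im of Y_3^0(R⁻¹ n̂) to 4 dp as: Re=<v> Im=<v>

Re=-0.5695 Im=0.0000

Need the full column D^3_{m',0} for m'=−3..3 at α=0.4658, β=0.2133, γ=1.5273.
cos(β/2)=0.994318, sin(β/2)=0.106448
d^3_{-3,0}: single k=3 term ⇒ +0.005303;  D = +0.000915+0.005223i
d^3_{-2,0}: k∈[2..3] ⇒ +0.060665 -0.000695 = +0.059970;  D = +0.035775+0.048130i
d^3_{-1,0}: k∈[1..3] ⇒ +0.358389 -0.012323 +0.000047 = +0.346114;  D = +0.309240+0.155453i
d^3_{0,0}: k∈[0..3] ⇒ +0.966390 -0.099682 +0.001142 -0.000001 = +0.867849;  D = +0.867849+0.000000i
d^3_{1,0}: k∈[0..2] ⇒ -0.358389 +0.012323 -0.000047 = -0.346114;  D = -0.309240+0.155453i
d^3_{2,0}: k∈[0..1] ⇒ +0.060665 -0.000695 = +0.059970;  D = +0.035775-0.048130i
d^3_{3,0}: single k=0 term ⇒ -0.005303;  D = -0.000915+0.005223i
Y_3^{m'}(θ=2.9978,φ=5.4749) and Σ D·Y over m':
  (+0.0009+0.0052i)·(-0.0009+0.0008i)  (+0.0358+0.0481i)·(+0.0010-0.0207i)  (+0.3092+0.1555i)·(+0.1247+0.1305i)  (+0.8678+0.0000i)·(-0.7007+0.0000i)  (-0.3092+0.1555i)·(-0.1247+0.1305i)  (+0.0358-0.0481i)·(+0.0010+0.0207i)  (-0.0009+0.0052i)·(+0.0009+0.0008i)
Y_3^0(R⁻¹ n̂) = -0.569544-0.000000i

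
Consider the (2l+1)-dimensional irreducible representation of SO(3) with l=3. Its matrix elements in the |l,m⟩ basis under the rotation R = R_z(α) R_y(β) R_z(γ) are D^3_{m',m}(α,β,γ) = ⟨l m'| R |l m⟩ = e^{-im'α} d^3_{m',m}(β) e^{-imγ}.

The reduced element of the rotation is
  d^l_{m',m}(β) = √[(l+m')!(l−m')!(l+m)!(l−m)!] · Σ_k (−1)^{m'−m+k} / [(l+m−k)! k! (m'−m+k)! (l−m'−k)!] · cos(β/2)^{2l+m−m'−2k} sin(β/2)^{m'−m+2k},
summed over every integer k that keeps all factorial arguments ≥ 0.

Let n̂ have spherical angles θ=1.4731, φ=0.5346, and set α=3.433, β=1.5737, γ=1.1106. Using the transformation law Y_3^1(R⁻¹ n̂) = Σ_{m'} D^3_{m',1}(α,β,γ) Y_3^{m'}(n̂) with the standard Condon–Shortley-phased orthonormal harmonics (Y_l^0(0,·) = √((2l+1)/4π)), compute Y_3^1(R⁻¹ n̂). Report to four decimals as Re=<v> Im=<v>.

Need the full column D^3_{m',1} for m'=−3..3 at α=3.4330, β=1.5737, γ=1.1106.
cos(β/2)=0.706079, sin(β/2)=0.708133
d^3_{-3,1}: single k=4 term ⇒ +0.485525;  D = -0.472023+0.113702i
d^3_{-2,1}: k∈[3..4] ⇒ +0.790559 -0.397582 = +0.392978;  D = +0.339503-0.197912i
d^3_{-1,1}: k∈[2..4] ⇒ +0.747816 -1.002895 +0.126092 = -0.128987;  D = +0.088074-0.094237i
d^3_{0,1}: k∈[1..3] ⇒ +0.430500 -1.299022 +0.435529 = -0.432993;  D = -0.192302+0.387946i
d^3_{1,1}: k∈[0..2] ⇒ +0.123914 -0.997088 +0.752171 = -0.121002;  D = +0.020327-0.119283i
d^3_{2,1}: k∈[0..1] ⇒ -0.392991 +0.790559 = +0.397569;  D = -0.048627-0.394584i
d^3_{3,1}: single k=0 term ⇒ +0.482713;  D = +0.194195+0.441928i
Y_3^{m'}(θ=1.4731,φ=0.5346) and Σ D·Y over m':
  (-0.4720+0.1137i)·(-0.0136-0.4111i)  (+0.3395-0.1979i)·(+0.0475-0.0866i)  (+0.0881-0.0942i)·(-0.2636+0.1561i)  (-0.1923+0.3879i)·(-0.1075+0.0000i)  (+0.0203-0.1193i)·(+0.2636+0.1561i)  (-0.0486-0.3946i)·(+0.0475+0.0866i)  (+0.1942+0.4419i)·(+0.0136-0.4111i)
Y_3^1(R⁻¹ n̂) = +0.304409+0.025553i

Re=0.3044 Im=0.0256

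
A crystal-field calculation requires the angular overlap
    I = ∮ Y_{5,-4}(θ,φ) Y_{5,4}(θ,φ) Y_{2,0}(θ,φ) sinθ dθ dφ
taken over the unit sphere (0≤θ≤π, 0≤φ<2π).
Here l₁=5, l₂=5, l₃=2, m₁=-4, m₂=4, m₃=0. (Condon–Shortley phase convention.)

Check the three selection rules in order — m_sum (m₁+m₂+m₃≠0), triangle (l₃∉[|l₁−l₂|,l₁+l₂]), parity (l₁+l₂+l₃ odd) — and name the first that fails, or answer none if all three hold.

azimuthal sum: -4 + 4 + 0 = 0  ✓
0 ≤ 2 ≤ 10 (triangle on l)  ✓
L = 5 + 5 + 2 = 12 (even)  ✓

none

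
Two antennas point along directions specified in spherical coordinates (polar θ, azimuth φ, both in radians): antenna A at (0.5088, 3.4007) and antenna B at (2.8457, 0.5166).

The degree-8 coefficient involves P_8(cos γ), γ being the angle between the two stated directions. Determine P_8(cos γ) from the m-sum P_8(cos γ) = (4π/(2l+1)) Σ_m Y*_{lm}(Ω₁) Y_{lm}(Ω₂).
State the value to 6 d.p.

0.230437

Addition theorem: P_8(cos γ) = (4π/17) Σ_m Y*_{lm}(Ω₁) Y_{lm}(Ω₂), m = −8…8:
  m=-8: Y*=-0.00079 + 0.00143j  Y=-0.00001 + 0.00002j  product -0.00000 - 0.00000j
  m=-7: Y*=0.00282 - 0.01138j  Y=0.00031 - 0.00016j  product -0.00000 - 0.00000j
  m=-6: Y*=0.00085 + 0.05251j  Y=-0.00294 - 0.00012j  product 0.00000 - 0.00015j
  m=-5: Y*=-0.04469 - 0.15823j  Y=0.01491 + 0.00932j  product 0.00081 - 0.00278j
  m=-4: Y*=0.18415 + 0.31117j  Y=-0.03679 - 0.06804j  product 0.01440 - 0.02398j
  m=-3: Y*=-0.36811 - 0.36221j  Y=-0.00516 + 0.24564j  product 0.09087 - 0.08855j
  m=-2: Y*=0.29453 + 0.16794j  Y=0.26704 - 0.44793j  product 0.15388 - 0.08708j
  m=-1: Y*=0.20381 + 0.05402j  Y=-0.50371 + 0.28613j  product -0.11812 + 0.03111j
  m=+0: Y*=-0.42340 + 0.00000j  Y=-0.06628 + 0.00000j  product 0.02806 + 0.00000j
  m=+1: Y*=-0.20381 + 0.05402j  Y=0.50371 + 0.28613j  product -0.11812 - 0.03111j
  m=+2: Y*=0.29453 - 0.16794j  Y=0.26704 + 0.44793j  product 0.15388 + 0.08708j
  m=+3: Y*=0.36811 - 0.36221j  Y=0.00516 + 0.24564j  product 0.09087 + 0.08855j
  m=+4: Y*=0.18415 - 0.31117j  Y=-0.03679 + 0.06804j  product 0.01440 + 0.02398j
  m=+5: Y*=0.04469 - 0.15823j  Y=-0.01491 + 0.00932j  product 0.00081 + 0.00278j
  m=+6: Y*=0.00085 - 0.05251j  Y=-0.00294 + 0.00012j  product 0.00000 + 0.00015j
  m=+7: Y*=-0.00282 - 0.01138j  Y=-0.00031 - 0.00016j  product -0.00000 + 0.00000j
  m=+8: Y*=-0.00079 - 0.00143j  Y=-0.00001 - 0.00002j  product -0.00000 + 0.00000j
Total Σ_m = 0.31174 + 0.00000j. Multiply by 0.739198: 0.23044 + 0.00000j. P_8(cos γ) = 0.230437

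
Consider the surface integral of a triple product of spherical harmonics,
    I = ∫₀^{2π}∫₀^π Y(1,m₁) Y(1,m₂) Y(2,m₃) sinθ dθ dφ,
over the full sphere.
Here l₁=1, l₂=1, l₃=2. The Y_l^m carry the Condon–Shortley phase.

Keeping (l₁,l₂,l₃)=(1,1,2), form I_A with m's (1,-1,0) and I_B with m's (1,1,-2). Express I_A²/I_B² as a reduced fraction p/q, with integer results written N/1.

Shared (l₁,l₂,l₃)=(1,1,2): N and (l;000)² cancel in I_A²/I_B².
A: Δ = 0!·2!·2!/5! = 1/30; Racah Σ t=0..0: t=0:+1/4 = 1/4; ⇒ 3j(1 1 2; 1 -1 0)² = 1/30, sgn +1
B: Δ = 0!·2!·2!/5! = 1/30; Racah Σ t=0..0: t=0:+1/4 = 1/4; ⇒ 3j(1 1 2; 1 1 -2)² = 1/5, sgn +1
I_A²/I_B² = (1/30)/(1/5) = 1/6

1/6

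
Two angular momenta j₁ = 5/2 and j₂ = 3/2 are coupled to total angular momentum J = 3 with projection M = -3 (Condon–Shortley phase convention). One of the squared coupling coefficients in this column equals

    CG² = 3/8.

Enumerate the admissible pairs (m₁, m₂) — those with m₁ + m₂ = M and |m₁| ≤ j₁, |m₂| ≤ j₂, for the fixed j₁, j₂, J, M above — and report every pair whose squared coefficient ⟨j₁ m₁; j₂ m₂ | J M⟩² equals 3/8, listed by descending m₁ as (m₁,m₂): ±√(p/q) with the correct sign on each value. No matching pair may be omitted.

Admissible pairs with m₁+m₂ = M = -3: (-5/2,-1/2), (-3/2,-3/2)
  (m₁,m₂)=(-3/2,-3/2): CG² = 3/8, CG = +√(3/8)   ← matches the target
  (m₁,m₂)=(-5/2,-1/2): CG² = 5/8, CG = −√(5/8)
Pairs with CG² = 3/8: (-3/2,-3/2): +√(3/8)

(-3/2,-3/2): +√(3/8)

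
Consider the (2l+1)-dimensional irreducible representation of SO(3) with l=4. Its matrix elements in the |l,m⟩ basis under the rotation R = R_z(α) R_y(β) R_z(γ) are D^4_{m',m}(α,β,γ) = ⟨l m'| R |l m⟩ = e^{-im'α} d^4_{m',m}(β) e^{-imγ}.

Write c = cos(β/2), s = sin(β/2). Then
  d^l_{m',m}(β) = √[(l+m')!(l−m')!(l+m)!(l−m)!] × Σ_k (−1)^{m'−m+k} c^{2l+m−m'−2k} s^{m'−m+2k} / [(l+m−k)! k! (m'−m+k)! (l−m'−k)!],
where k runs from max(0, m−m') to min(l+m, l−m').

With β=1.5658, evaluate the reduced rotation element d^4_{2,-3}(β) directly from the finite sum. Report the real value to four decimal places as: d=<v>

d=-0.4677

d^4_{2,-3}(β=1.5658) via the finite sum:
c=cos(1.565800/2)=0.708871, s=sin(1.565800/2)=0.705338; N=√[720·2·1·5040]=2693.993318
The bounds max(0,m−m')=0 and min(l+m,l−m')=1 give 2 terms
  k=0: (−1)^5·2693.9933/(240)·0.7089^3·0.7053^5 = -0.698029
  k=1: (−1)^6·2693.9933/(720)·0.7089^1·0.7053^7 = +0.230363
d^4_{2,-3}(1.5658) = -0.698029 +0.230363 = -0.467666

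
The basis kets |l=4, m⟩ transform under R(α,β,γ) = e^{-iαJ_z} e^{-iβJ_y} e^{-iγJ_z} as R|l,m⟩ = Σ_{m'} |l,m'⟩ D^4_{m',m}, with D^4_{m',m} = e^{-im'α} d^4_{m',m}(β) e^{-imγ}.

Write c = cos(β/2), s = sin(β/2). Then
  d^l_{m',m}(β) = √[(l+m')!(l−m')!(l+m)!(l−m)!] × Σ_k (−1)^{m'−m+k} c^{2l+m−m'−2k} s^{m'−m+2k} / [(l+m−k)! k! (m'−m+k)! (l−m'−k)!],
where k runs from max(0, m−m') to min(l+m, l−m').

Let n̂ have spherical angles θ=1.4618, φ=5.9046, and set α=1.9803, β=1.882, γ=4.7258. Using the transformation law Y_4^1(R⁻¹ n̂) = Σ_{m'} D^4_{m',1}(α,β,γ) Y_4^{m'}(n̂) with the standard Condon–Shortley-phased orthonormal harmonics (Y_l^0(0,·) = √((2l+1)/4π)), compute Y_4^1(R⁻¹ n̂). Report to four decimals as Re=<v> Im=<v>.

Re=0.1104 Im=0.0162

Need the full column D^4_{m',1} for m'=−4..4 at α=1.9803, β=1.8820, γ=4.7258.
cos(β/2)=0.588980, sin(β/2)=0.808147
d^4_{-4,1}: single k=5 term ⇒ +0.527047;  D = -0.526284-0.028345i
d^4_{-3,1}: k∈[4..5] ⇒ +0.679023 -0.767035 = -0.088013;  D = -0.030650-0.082504i
d^4_{-2,1}: k∈[3..5] ⇒ +0.529042 -1.494037 +0.562563 = -0.402432;  D = -0.290252+0.278757i
d^4_{-1,1}: k∈[2..5] ⇒ +0.272637 -1.539878 +1.449561 -0.181939 = +0.000381;  D = -0.000351-0.000147i
d^4_{0,1}: k∈[1..4] ⇒ +0.088861 -1.003787 +1.889824 -0.592994 = +0.381904;  D = +0.005122+0.381870i
d^4_{1,1}: k∈[0..3] ⇒ +0.014481 -0.408956 +1.539878 -0.966374 = +0.179030;  D = +0.163257-0.073478i
d^4_{2,1}: k∈[0..2] ⇒ -0.084301 +0.793563 -0.996025 = -0.286762;  D = +0.212078+0.193017i
d^4_{3,1}: k∈[0..1] ⇒ +0.216399 -0.679023 = -0.462623;  D = +0.149417-0.437830i
d^4_{4,1}: single k=0 term ⇒ -0.279943;  D = -0.279033+0.022547i
Y_4^{m'}(θ=1.4618,φ=5.9046) and Σ D·Y over m':
  (-0.5263-0.0283i)·(+0.0244+0.4314i)  (-0.0306-0.0825i)·(+0.0564+0.1213i)  (-0.2903+0.2788i)·(-0.2203-0.2082i)  (-0.0004-0.0001i)·(-0.1387-0.0552i)  (+0.0051+0.3819i)·(+0.2803+0.0000i)  (+0.1633-0.0735i)·(+0.1387-0.0552i)  (+0.2121+0.1930i)·(-0.2203+0.2082i)  (+0.1494-0.4378i)·(-0.0564+0.1213i)  (-0.2790+0.0225i)·(+0.0244-0.4314i)
Y_4^1(R⁻¹ n̂) = +0.110424+0.016167i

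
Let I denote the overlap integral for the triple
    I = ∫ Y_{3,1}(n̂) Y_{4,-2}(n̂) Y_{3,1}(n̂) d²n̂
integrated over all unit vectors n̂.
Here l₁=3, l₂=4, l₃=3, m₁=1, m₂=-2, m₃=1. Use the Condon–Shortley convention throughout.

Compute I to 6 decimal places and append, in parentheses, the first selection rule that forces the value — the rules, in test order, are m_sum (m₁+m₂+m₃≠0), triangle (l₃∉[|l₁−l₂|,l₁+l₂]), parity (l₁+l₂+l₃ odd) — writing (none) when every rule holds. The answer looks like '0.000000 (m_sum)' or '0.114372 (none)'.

0.162193 (none)

m-sum 0 ✓  L=10 even ✓  1≤3≤7 ✓
Π(2lᵢ+1) = 7×9×7 = 441
triangle coeff Δ(3,4,3) = 1/34650
Σ_t [1,3]: t=1:−1/72 t=2:+1/16 t=3:−1/72 = 5/144
(3j)²=2/77 [(3 4 3; 0 0 0)], sign=-1
Σ_t [0,2]: t=0:+1/192 t=1:−1/36 t=2:+1/192 = -5/288
(3j)²=20/693 [(3 4 3; 1 -2 1)], sign=-1
⇒ 4πI² = 40/121
I = (+1)√(40/121/(4π)) = 0.16219310
No selection rule forces the value: the integral is nonzero (none).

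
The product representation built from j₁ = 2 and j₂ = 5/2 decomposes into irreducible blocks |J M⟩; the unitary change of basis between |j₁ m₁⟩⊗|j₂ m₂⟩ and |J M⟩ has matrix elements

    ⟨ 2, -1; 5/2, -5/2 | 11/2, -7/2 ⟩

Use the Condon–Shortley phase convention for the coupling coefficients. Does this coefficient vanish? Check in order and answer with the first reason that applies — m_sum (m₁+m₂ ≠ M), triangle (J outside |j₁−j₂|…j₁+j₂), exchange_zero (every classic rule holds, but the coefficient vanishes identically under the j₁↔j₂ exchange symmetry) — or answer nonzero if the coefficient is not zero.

m-sum: m₁+m₂ = -1+(-5/2) = -7/2, M = -7/2  ✓
triangle: need |j₁−j₂| ≤ J ≤ j₁+j₂, i.e. J ∈ [1/2, 9/2]; J = 11/2 is outside ✗ ⇒ coefficient is 0

triangle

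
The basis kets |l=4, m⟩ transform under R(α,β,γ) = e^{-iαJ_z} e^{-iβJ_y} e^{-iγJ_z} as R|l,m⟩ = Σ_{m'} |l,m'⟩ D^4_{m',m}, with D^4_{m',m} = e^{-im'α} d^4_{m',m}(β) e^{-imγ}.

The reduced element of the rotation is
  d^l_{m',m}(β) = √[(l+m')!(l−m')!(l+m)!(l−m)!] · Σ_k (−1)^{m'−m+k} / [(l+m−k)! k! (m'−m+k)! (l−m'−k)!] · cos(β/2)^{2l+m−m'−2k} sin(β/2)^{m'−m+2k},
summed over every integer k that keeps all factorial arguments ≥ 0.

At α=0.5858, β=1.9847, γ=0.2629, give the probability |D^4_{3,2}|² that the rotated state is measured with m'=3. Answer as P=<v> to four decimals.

D^4_{3,2}(0.5858,1.9847,0.2629) = e^{-i·3·0.5858}·d^4_{3,2}(1.9847)·e^{-i·2·0.2629}. Compute d first:
Half-angle: c=0.546724, s=0.837313. N=√(5040·1·720·2)=2693.993318
The bounds max(0,m−m')=0 and min(l+m,l−m')=1 give 2 terms
  k=0: (−1)^1·2693.9933/(720)·0.5467^7·0.8373^1 = -0.045743
  k=1: (−1)^2·2693.9933/(240)·0.5467^5·0.8373^3 = +0.321876
d^4_{3,2}(1.9847) = -0.045743 +0.321876 = +0.276133
|D^4_{3,2}|² = |d^4_{3,2}(β)|² = (+0.276133)² = 0.076249 (the z-rotation phases have unit modulus)

P=0.0762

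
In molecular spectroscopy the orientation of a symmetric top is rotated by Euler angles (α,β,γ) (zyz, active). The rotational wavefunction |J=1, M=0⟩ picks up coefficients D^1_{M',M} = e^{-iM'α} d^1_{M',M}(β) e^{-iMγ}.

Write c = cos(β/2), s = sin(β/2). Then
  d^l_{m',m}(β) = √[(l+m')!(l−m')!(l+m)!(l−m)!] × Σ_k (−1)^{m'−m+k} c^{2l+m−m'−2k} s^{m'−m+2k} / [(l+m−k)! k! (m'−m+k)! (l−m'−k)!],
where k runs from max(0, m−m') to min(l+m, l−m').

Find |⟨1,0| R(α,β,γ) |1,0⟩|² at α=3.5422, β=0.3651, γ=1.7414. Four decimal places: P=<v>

P=0.8725

Split into d^1_{0,0}(β=0.3651) × two z-phases.
With c≡cos(β/2)=0.983384 and s≡sin(β/2)=0.181538, N=[1·1·1·1]^{1/2}=1.000000
k∈{0,1} keeps every argument non-negative
  k=0: (−1)^0·1.0000/(1)·0.9834^2·0.1815^0 = +0.967044
  k=1: (−1)^1·1.0000/(1)·0.9834^0·0.1815^2 = -0.032956
d^1_{0,0}(0.3651) = +0.967044 -0.032956 = +0.934088
|D^1_{0,0}|² = |d^1_{0,0}(β)|² = (+0.934088)² = 0.872521 (the z-rotation phases have unit modulus)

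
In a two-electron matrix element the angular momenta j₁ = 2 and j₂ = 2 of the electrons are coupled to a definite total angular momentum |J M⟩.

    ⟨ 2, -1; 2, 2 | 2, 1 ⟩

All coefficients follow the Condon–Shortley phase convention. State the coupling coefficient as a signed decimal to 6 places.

+√(3/7) = +0.654654

√[5·2!2!2!/7! · 1!3!4!0!3!1!] = √(48/7)
  +(−1)^2/∏(2,0,1,2,1,0)! = 1/4  (running 1/4)
⟨..|..⟩ = √(48/7)·(1/4) = +0.654654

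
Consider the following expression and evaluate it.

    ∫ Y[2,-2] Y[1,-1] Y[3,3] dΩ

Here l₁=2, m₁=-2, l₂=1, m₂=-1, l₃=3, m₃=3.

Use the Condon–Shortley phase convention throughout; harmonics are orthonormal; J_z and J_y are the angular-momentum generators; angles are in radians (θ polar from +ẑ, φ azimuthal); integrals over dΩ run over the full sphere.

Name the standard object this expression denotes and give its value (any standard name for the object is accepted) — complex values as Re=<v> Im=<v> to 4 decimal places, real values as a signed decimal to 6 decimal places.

This is a Gaunt coefficient — the integral of a triple product of spherical harmonics over the sphere.
m-sum 0 ✓  L=6 even ✓  1≤3≤3 ✓
Π(2lᵢ+1) = 5×3×7 = 105
triangle coeff Δ(2,1,3) = 1/105
Σ_t [0,0]: t=0:+1/4 = 1/4
(3j)²=3/35 [(2 1 3; 0 0 0)], sign=-1
Σ_t [0,0]: t=0:+1/48 = 1/48
(3j)²=1/7 [(2 1 3; -2 -1 3)], sign=+1
⇒ 4πI² = 9/7
I = (-1)√(9/7/(4π)) = -0.31986543

Gaunt coefficient, -0.319865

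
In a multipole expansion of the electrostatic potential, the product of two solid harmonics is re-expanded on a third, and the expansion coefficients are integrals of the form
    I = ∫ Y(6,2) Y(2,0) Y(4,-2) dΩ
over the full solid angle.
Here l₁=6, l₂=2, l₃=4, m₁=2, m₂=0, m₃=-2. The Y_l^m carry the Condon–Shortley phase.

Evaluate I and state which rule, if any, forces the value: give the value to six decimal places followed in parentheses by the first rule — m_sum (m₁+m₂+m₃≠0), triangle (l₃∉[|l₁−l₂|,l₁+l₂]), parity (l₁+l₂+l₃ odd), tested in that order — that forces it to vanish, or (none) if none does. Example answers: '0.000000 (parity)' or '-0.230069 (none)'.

Checks pass: Σm=0; 12 even; l₃=4∈[4,8].
(2·6+1)(2·2+1)(2·4+1) = 585
Δ: 4! 8! 0! / 13! → 1/6435
sum: t=2:+1/2304 = 1/2304
3j²(6 2 4; 0 0 0) = Δ·Π!·Σ² = 5/143  (sign +1)
sum: t=2:+1/5760 = 1/5760
3j²(6 2 4; 2 0 -2) = Δ·Π!·Σ² = 56/2145  (sign +1)
combine: 4πI² = 585·5/143·56/2145 = 840/1573
take √, sign +1: I = 0.20614383
No selection rule forces the value: the integral is nonzero (none).

0.206144 (none)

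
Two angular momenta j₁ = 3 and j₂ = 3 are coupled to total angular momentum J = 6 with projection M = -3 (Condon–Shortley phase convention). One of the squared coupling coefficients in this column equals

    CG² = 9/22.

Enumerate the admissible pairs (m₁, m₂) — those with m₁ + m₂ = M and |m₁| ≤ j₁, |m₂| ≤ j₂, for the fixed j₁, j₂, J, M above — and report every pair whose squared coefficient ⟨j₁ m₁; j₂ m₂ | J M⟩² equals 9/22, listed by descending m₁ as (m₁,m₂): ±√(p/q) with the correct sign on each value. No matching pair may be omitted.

Admissible pairs with m₁+m₂ = M = -3: (-3,0), (-2,-1), (-1,-2), (0,-3)
  (m₁,m₂)=(0,-3): CG² = 1/11, CG = +√(1/11)
  (m₁,m₂)=(-1,-2): CG² = 9/22, CG = +√(9/22)   ← matches the target
  (m₁,m₂)=(-2,-1): CG² = 9/22, CG = +√(9/22)   ← matches the target
  (m₁,m₂)=(-3,0): CG² = 1/11, CG = +√(1/11)
Pairs with CG² = 9/22: (-1,-2): +√(9/22); (-2,-1): +√(9/22)

(-1,-2): +√(9/22); (-2,-1): +√(9/22)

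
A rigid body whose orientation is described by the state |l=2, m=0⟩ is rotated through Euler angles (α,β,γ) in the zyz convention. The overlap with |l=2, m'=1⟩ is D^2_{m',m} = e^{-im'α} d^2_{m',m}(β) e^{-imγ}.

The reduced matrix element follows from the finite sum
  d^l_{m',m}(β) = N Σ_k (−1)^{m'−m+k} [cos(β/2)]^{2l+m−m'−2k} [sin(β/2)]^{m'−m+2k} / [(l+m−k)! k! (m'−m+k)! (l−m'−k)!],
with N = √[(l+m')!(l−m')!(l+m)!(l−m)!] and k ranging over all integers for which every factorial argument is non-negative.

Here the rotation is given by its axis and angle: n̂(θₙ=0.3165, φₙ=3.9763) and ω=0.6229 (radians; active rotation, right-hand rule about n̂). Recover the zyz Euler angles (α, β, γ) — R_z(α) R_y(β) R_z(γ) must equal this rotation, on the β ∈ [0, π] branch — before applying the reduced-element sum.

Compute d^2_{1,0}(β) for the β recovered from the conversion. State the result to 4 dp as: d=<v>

Axis–angle → zyz. n̂ = (sinθₙcosφₙ, sinθₙsinφₙ, cosθₙ) = (-0.208966, -0.230662, +0.950331), ω = 0.6229.
R = I cosω + sinω [n̂]ₓ + (1−cosω) n̂n̂ᵀ gives
  R = [+0.820391, -0.545364, -0.171863; +0.563469, +0.822182, +0.080741; +0.097270, -0.163078, +0.981807]
β = atan2(√(R₁₃²+R₂₃²), R₃₃) = 0.191044; α = atan2(R₂₃, R₁₃) mod 2π = 2.702398; γ = atan2(R₃₂, −R₃₁) mod 2π = 4.174576
d^2_{1,0}(β=0.1910) via the finite sum:
Half-angle: c=0.995441, s=0.095377. N=√(6·1·2·2)=4.898979
The bounds max(0,m−m')=0 and min(l+m,l−m')=1 give 2 terms
  k=0: (−1)^1·4.8990/(2)·0.9954^3·0.0954^1 = -0.230444
  k=1: (−1)^2·4.8990/(2)·0.9954^1·0.0954^3 = +0.002116
d^2_{1,0}(0.1910) = -0.230444 +0.002116 = -0.228328

d=-0.2283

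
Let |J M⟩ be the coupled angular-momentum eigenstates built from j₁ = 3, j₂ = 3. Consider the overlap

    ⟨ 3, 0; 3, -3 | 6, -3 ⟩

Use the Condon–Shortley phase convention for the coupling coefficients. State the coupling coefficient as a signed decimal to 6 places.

triangle: 0!*6!*6!/13! = 518400/6227020800
(j±m)!: 3!*3!*0!*6!*3!*9! = 56435097600
prefactor² = (2J+1)*Δ*N² = 671846400/11
  k=0: +1/(0!*0!*3!*0!*3!*6!) = 1/25920
Σ = 1/25920  ⇒  CG² = 671846400/11*(1/25920)² = 1/11
CG = +√(1/11) = +0.301511

+0.301511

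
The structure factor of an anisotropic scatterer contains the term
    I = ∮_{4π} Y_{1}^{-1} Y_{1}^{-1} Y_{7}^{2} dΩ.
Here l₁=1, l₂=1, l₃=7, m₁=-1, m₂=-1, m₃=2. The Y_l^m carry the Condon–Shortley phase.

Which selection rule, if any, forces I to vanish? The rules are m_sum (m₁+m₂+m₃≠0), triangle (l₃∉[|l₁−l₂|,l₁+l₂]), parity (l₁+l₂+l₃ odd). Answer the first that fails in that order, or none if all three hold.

triangle

m₁+m₂+m₃ = -1 − 1 + 2 = 0  ✓
triangle: need |l₁−l₂| ≤ l₃ ≤ l₁+l₂ = [0,2]; l₃=7 is outside  ✗
parity: l₁+l₂+l₃ = 9 is odd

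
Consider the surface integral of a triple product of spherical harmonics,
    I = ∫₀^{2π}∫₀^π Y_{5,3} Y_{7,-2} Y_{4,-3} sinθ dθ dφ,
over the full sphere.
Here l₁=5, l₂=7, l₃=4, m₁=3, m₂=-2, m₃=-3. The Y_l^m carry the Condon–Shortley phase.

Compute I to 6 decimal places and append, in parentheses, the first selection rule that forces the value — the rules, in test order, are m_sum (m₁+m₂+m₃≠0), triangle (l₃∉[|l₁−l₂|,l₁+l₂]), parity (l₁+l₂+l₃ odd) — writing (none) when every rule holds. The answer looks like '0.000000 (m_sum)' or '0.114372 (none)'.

Σmᵢ = -2 ≠ 0, so the φ-integral vanishes; I = 0

0.000000 (m_sum)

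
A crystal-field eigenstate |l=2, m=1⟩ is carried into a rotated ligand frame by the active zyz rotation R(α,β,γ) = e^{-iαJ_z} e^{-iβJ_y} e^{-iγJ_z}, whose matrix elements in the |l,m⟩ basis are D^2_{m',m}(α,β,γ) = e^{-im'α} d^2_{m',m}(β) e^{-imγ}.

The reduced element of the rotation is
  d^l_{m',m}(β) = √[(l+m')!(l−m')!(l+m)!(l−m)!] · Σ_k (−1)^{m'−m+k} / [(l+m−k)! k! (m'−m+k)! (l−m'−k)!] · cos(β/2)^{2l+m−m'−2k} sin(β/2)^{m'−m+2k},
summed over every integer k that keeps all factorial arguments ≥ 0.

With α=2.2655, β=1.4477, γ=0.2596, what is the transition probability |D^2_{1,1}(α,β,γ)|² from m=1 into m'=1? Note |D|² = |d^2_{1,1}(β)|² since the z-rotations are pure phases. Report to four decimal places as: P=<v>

P=0.1794

D^2_{1,1}(2.2655,1.4477,0.2596) = e^{-i·1·2.2655}·d^2_{1,1}(1.4477)·e^{-i·1·0.2596}. Compute d first:
Half-angle: c=0.749262, s=0.662274. N=√(6·1·6·1)=6.000000
k: max(0,(1)−(1))=0 … min(2+(1),2−(1))=1
  k=0: (−1)^0·6.0000/(6)·0.7493^4·0.6623^0 = +0.315162
  k=1: (−1)^1·6.0000/(2)·0.7493^2·0.6623^2 = -0.738693
d^2_{1,1}(1.4477) = +0.315162 -0.738693 = -0.423531
|D^2_{1,1}|² = |d^2_{1,1}(β)|² = (-0.423531)² = 0.179378 (the z-rotation phases have unit modulus)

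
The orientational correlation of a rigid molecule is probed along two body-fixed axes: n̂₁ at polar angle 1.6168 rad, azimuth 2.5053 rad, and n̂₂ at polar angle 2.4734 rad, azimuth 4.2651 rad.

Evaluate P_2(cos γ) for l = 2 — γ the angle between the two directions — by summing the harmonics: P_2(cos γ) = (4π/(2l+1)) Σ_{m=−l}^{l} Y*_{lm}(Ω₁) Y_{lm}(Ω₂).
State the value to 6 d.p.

-0.490356

Addition theorem: P_2(cos γ) = (4π/5) Σ_m Y*_{lm}(Ω₁) Y_{lm}(Ω₂), m = −2…2:
  m=-2: Y*=(0.113251, -0.368445)  Y=(-0.092799, -0.115648)  product (-0.053119, 0.021094)
  m=-1: Y*=(0.028545, -0.021089)  Y=(0.162503, -0.338749)  product (-0.002505, -0.013096)
  m=+0: Y*=(-0.313391, -0.000000)  Y=(0.267580, 0.000000)  product (-0.083857, -0.000000)
  m=+1: Y*=(-0.028545, -0.021089)  Y=(-0.162503, -0.338749)  product (-0.002505, 0.013096)
  m=+2: Y*=(0.113251, 0.368445)  Y=(-0.092799, 0.115648)  product (-0.053119, -0.021094)
Σ over m = (-0.195106, 0.000000); ×(4π/5) → (-0.490356, 0.000000). Real part: -0.490356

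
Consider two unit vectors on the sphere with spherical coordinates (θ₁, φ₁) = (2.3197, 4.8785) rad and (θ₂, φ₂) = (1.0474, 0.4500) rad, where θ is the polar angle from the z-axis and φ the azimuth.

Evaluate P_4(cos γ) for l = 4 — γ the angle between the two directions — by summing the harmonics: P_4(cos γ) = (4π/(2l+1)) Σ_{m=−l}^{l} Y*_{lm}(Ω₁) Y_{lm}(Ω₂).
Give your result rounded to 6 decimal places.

-0.316201

Term-by-term m-sum for l=4 (normalisation 4π/9 = 1.396263):
  term(m=-4) = 0.01337 - 0.02876j   from Y*(Ω₁)=0.10026 + 0.07853j, Y(Ω₂)=-0.05658 - 0.24253j
  term(m=-3) = -0.10241 - 0.08966j   from Y*(Ω₁)=0.16004 - 0.29412j, Y(Ω₂)=0.08902 - 0.39662j
  term(m=-2) = -0.06382 + 0.04071j   from Y*(Ω₁)=-0.38082 - 0.13139j, Y(Ω₂)=0.11680 - 0.14719j
  term(m=-1) = -0.00414 - 0.01420j   from Y*(Ω₁)=-0.00955 + 0.05695j, Y(Ω₂)=-0.23075 + 0.11146j
  term(m=+0) = 0.08753 + 0.00000j   from Y*(Ω₁)=-0.35817 + 0.00000j, Y(Ω₂)=-0.24440 + 0.00000j
  term(m=+1) = -0.00414 + 0.01420j   from Y*(Ω₁)=0.00955 + 0.05695j, Y(Ω₂)=0.23075 + 0.11146j
  term(m=+2) = -0.06382 - 0.04071j   from Y*(Ω₁)=-0.38082 + 0.13139j, Y(Ω₂)=0.11680 + 0.14719j
  term(m=+3) = -0.10241 + 0.08966j   from Y*(Ω₁)=-0.16004 - 0.29412j, Y(Ω₂)=-0.08902 - 0.39662j
  term(m=+4) = 0.01337 + 0.02876j   from Y*(Ω₁)=0.10026 - 0.07853j, Y(Ω₂)=-0.05658 + 0.24253j
Accumulated sum -0.22646 + 0.00000j; after 4π/(2l+1) scaling, -0.31620 + 0.00000j ⇒ P_4 = -0.316201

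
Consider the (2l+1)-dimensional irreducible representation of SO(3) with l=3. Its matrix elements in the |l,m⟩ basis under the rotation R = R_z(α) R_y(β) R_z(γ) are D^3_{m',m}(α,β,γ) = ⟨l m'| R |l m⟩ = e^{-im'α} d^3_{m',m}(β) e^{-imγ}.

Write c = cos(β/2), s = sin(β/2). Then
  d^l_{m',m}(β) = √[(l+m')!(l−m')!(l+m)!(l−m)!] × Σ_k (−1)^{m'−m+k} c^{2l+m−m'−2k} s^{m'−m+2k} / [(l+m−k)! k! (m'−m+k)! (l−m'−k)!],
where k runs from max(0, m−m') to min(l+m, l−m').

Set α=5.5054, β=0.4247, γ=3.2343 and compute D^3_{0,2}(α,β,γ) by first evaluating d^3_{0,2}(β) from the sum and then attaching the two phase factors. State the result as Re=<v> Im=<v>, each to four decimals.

Re=0.2082 Im=-0.0391

First d^3_{0,2}(β=0.4247), then the phase factors e^{-i(0)α} and e^{-i(2)γ}:
Half-angle: c=0.977538, s=0.210758. N=√(6·6·120·1)=65.726707
k: max(0,(2)−(0))=2 … min(3+(2),3−(0))=3
  k=2: (−1)^0·65.7267/(12)·0.9775^4·0.2108^2 = +0.222158
  k=3: (−1)^1·65.7267/(12)·0.9775^2·0.2108^4 = -0.010327
d^3_{0,2}(0.4247) = +0.222158 -0.010327 = +0.211832
D = (+1.000000+0.000000i)·(+0.211832)·(+0.982860-0.184354i) = +0.208201-0.039052i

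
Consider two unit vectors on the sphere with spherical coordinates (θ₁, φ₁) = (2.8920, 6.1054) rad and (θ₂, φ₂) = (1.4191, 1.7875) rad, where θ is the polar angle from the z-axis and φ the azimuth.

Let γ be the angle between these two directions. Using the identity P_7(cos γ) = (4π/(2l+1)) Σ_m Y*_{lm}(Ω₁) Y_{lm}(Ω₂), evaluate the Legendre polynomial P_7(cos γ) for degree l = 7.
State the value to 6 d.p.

0.285950

Summing Y*_{l m}(θ₁,φ₁)·Y_{l m}(θ₂,φ₂) over m ∈ [−7, 7]; prefactor 4π/(2·7+1) = 0.837758:
  m=-7: (0.00001 - 0.00003j) × (0.46053 + 0.02483j) = 0.00000 - 0.00001j  (running Σ = 0.00000 - 0.00001j)
  m=-6: (-0.00020 + 0.00036j) × (-0.07051 + 0.25420j) = -0.00008 - 0.00008j  (running Σ = -0.00007 - 0.00009j)
  m=-5: (0.00238 - 0.00294j) × (0.21518 + 0.11402j) = 0.00085 - 0.00036j  (running Σ = 0.00077 - 0.00045j)
  m=-4: (-0.01847 + 0.01591j) × (-0.18527 + 0.21819j) = -0.00005 - 0.00698j  (running Σ = 0.00072 - 0.00742j)
  m=-3: (0.09635 - 0.05689j) × (0.10138 + 0.13333j) = 0.01735 + 0.00708j  (running Σ = 0.01808 - 0.00034j)
  m=-2: (-0.32774 + 0.12171j) × (-0.26340 + 0.12189j) = 0.07149 - 0.07201j  (running Σ = 0.08957 - 0.07235j)
  m=-1: (0.62881 - 0.11299j) × (0.02946 + 0.13382j) = 0.03365 + 0.08082j  (running Σ = 0.12322 + 0.00847j)
  m=0: (-0.32653 + 0.00000j) × (-0.29061 + 0.00000j) = 0.09489 + 0.00000j  (running Σ = 0.21811 + 0.00847j)
  m=1: (-0.62881 - 0.11299j) × (-0.02946 + 0.13382j) = 0.03365 - 0.08082j  (running Σ = 0.25176 - 0.07235j)
  m=2: (-0.32774 - 0.12171j) × (-0.26340 - 0.12189j) = 0.07149 + 0.07201j  (running Σ = 0.32325 - 0.00034j)
  m=3: (-0.09635 - 0.05689j) × (-0.10138 + 0.13333j) = 0.01735 - 0.00708j  (running Σ = 0.34060 - 0.00742j)
  m=4: (-0.01847 - 0.01591j) × (-0.18527 - 0.21819j) = -0.00005 + 0.00698j  (running Σ = 0.34055 - 0.00045j)
  m=5: (-0.00238 - 0.00294j) × (-0.21518 + 0.11402j) = 0.00085 + 0.00036j  (running Σ = 0.34140 - 0.00009j)
  m=6: (-0.00020 - 0.00036j) × (-0.07051 - 0.25420j) = -0.00008 + 0.00008j  (running Σ = 0.34132 - 0.00001j)
  m=7: (-0.00001 - 0.00003j) × (-0.46053 + 0.02483j) = 0.00000 + 0.00001j  (running Σ = 0.34133 - 0.00000j)
Σ over m = 0.34133 - 0.00000j; ×(4π/15) → 0.28595 - 0.00000j. Real part: 0.285950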